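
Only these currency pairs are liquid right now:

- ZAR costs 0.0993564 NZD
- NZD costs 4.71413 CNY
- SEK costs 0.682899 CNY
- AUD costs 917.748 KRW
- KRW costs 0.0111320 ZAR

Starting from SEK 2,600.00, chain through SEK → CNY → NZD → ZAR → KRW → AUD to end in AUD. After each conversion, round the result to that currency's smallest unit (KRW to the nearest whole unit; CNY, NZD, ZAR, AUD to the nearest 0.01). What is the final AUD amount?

SEK 2,600.00 × 0.682899 = CNY 1,775.54
CNY 1,775.54 ÷ 4.71413 = NZD 376.64
NZD 376.64 ÷ 0.0993564 = ZAR 3,790.80
ZAR 3,790.80 ÷ 0.0111320 = KRW 340,532
KRW 340,532 ÷ 917.748 = AUD 371.05

AUD 371.05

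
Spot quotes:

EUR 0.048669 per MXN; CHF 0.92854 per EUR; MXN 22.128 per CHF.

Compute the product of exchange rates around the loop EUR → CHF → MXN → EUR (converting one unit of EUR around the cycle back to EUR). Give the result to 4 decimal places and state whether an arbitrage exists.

Around EUR → CHF → MXN → EUR: 1 × 0.92854 × 22.128 × 0.048669 = 0.999989
Product ≈ 1 (deviation 0.001%, within rounding noise).

1.0000 (no arbitrage)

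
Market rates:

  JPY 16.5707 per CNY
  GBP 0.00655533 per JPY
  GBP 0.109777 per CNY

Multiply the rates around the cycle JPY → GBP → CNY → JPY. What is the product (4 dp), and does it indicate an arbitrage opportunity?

0.9895 (arbitrage exists)

Around JPY → GBP → CNY → JPY: 1 × 0.00655533 ÷ 0.109777 × 16.5707 = 0.989519
Product < 1; profitable direction is JPY → CNY → GBP → JPY.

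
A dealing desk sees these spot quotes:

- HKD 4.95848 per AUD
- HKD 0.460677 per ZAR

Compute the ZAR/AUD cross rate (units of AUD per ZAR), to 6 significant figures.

ZAR/AUD = 0.0929069

1 ZAR × 0.460677 = 0.460677 HKD
0.460677 HKD ÷ 4.95848 = 0.0929069 AUD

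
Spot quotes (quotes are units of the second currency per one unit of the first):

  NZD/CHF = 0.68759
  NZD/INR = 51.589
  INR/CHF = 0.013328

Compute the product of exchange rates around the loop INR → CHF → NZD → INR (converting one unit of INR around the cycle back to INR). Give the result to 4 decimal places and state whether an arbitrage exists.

1.0000 (no arbitrage)

Around INR → CHF → NZD → INR: 1 × 0.013328 ÷ 0.68759 × 51.589 = 0.999983
Product ≈ 1 (deviation 0.002%, within rounding noise).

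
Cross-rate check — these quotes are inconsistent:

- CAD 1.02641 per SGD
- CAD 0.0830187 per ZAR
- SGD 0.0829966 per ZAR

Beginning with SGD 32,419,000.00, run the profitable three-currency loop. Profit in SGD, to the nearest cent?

Profit: SGD 847,327.77

Profitable loop is SGD → CAD → ZAR → SGD:
SGD 32,419,000.00 × 1.02641 = CAD 33,275,185.79
CAD 33,275,185.79 ÷ 0.0830187 = ZAR 400,815,548.67
ZAR 400,815,548.67 × 0.0829966 = SGD 33,266,327.77
Profit = SGD 33,266,327.77 − SGD 32,419,000.00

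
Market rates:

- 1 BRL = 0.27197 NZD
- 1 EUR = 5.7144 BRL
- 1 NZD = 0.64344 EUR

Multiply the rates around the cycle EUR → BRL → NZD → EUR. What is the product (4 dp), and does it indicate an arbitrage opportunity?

1.0000 (no arbitrage)

Around EUR → BRL → NZD → EUR: 1 × 5.7144 × 0.27197 × 0.64344 = 0.999999
Product ≈ 1 (deviation 0.000%, within rounding noise).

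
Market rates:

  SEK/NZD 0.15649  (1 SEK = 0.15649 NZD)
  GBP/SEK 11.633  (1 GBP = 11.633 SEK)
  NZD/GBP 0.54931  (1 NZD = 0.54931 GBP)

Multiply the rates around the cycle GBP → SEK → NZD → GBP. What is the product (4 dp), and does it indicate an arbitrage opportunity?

1.0000 (no arbitrage)

Around GBP → SEK → NZD → GBP: 1 × 11.633 × 0.15649 × 0.54931 = 0.999990
Product ≈ 1 (deviation 0.001%, within rounding noise).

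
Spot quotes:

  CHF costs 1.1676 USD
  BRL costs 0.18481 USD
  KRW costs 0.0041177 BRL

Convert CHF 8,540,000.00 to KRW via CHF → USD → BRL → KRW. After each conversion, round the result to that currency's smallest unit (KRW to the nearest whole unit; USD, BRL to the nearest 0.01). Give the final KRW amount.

CHF 8,540,000.00 × 1.1676 = USD 9,971,304.00
USD 9,971,304.00 ÷ 0.18481 = BRL 53,954,353.12
BRL 53,954,353.12 ÷ 0.0041177 = KRW 13,103,031,576

KRW 13,103,031,576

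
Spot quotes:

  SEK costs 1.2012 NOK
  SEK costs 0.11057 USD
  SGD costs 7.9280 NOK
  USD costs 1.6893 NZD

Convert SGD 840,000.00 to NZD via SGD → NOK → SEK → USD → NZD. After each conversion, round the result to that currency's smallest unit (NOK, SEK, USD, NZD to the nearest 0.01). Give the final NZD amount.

SGD 840,000.00 × 7.9280 = NOK 6,659,520.00
NOK 6,659,520.00 ÷ 1.2012 = SEK 5,544,055.94
SEK 5,544,055.94 × 0.11057 = USD 613,006.27
USD 613,006.27 × 1.6893 = NZD 1,035,551.49

NZD 1,035,551.49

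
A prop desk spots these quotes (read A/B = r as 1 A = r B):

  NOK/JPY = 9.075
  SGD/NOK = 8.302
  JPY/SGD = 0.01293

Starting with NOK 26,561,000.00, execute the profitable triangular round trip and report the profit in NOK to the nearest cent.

Profitable loop is NOK → SGD → JPY → NOK:
NOK 26,561,000.00 ÷ 8.302 = SGD 3,199,349.55
SGD 3,199,349.55 ÷ 0.01293 = JPY 247,436,160
JPY 247,436,160 ÷ 9.075 = NOK 27,265,692.61
Profit = NOK 27,265,692.61 − NOK 26,561,000.00

Profit: NOK 704,692.61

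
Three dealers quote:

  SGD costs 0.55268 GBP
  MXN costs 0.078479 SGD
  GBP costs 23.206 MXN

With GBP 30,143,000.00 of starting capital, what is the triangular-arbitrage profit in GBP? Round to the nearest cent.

Profit: GBP 196,887.83

Profitable loop is GBP → MXN → SGD → GBP:
GBP 30,143,000.00 × 23.206 = MXN 699,498,458.00
MXN 699,498,458.00 × 0.078479 = SGD 54,895,939.49
SGD 54,895,939.49 × 0.55268 = GBP 30,339,887.83
Profit = GBP 30,339,887.83 − GBP 30,143,000.00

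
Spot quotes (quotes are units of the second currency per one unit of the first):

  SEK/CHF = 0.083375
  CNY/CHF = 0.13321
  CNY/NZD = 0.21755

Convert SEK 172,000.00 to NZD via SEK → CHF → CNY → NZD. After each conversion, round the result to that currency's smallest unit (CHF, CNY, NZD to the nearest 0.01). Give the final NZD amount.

SEK 172,000.00 × 0.083375 = CHF 14,340.50
CHF 14,340.50 ÷ 0.13321 = CNY 107,653.33
CNY 107,653.33 × 0.21755 = NZD 23,419.98

NZD 23,419.98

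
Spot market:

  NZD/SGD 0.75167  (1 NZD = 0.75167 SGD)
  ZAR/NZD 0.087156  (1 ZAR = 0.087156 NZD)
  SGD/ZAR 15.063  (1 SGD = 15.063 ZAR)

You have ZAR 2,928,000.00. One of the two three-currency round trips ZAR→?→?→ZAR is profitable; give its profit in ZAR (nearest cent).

Profitable loop is ZAR → SGD → NZD → ZAR:
ZAR 2,928,000.00 ÷ 15.063 = SGD 194,383.59
SGD 194,383.59 ÷ 0.75167 = NZD 258,602.30
NZD 258,602.30 ÷ 0.087156 = ZAR 2,967,119.85
Profit = ZAR 2,967,119.85 − ZAR 2,928,000.00

Profit: ZAR 39,119.85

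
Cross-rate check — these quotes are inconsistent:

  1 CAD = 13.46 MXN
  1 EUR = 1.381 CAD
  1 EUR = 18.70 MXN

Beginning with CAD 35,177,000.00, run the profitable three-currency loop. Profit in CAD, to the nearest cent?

Profit: CAD 211,460.24

Profitable loop is CAD → EUR → MXN → CAD:
CAD 35,177,000.00 ÷ 1.381 = EUR 25,472,121.65
EUR 25,472,121.65 × 18.70 = MXN 476,328,674.87
MXN 476,328,674.87 ÷ 13.46 = CAD 35,388,460.24
Profit = CAD 35,388,460.24 − CAD 35,177,000.00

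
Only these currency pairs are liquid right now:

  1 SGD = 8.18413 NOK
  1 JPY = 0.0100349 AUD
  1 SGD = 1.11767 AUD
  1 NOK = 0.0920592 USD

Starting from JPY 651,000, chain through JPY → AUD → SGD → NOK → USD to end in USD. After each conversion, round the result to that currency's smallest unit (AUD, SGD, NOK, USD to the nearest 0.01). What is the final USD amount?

USD 4,403.73

JPY 651,000 × 0.0100349 = AUD 6,532.72
AUD 6,532.72 ÷ 1.11767 = SGD 5,844.95
SGD 5,844.95 × 8.18413 = NOK 47,835.83
NOK 47,835.83 × 0.0920592 = USD 4,403.73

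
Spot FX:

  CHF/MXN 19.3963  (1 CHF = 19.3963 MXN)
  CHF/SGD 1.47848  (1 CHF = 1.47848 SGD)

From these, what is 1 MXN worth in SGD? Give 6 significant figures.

MXN/SGD = 0.0762248

1 MXN ÷ 19.3963 = 0.0515562 CHF
0.0515562 CHF × 1.47848 = 0.0762248 SGD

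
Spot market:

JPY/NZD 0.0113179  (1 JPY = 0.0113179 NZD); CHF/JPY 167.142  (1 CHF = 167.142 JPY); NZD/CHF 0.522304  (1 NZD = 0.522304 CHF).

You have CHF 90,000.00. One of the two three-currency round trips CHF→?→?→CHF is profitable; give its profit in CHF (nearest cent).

Profitable loop is CHF → NZD → JPY → CHF:
CHF 90,000.00 ÷ 0.522304 = NZD 172,313.44
NZD 172,313.44 ÷ 0.0113179 = JPY 15,224,860
JPY 15,224,860 ÷ 167.142 = CHF 91,089.37
Profit = CHF 91,089.37 − CHF 90,000.00

Profit: CHF 1,089.37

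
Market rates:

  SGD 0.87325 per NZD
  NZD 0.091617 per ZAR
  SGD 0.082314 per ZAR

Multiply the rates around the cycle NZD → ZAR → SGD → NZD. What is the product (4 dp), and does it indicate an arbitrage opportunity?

1.0289 (arbitrage exists)

Around NZD → ZAR → SGD → NZD: 1 ÷ 0.091617 × 0.082314 ÷ 0.87325 = 1.028867
Product > 1; profitable direction is NZD → ZAR → SGD → NZD.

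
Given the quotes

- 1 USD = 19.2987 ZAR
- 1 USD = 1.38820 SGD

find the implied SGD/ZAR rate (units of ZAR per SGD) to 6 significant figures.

SGD/ZAR = 13.9020

1 SGD ÷ 1.38820 = 0.720357 USD
0.720357 USD × 19.2987 = 13.902 ZAR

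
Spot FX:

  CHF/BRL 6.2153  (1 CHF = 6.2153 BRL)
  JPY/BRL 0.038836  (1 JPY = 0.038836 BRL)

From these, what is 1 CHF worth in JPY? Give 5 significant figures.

CHF/JPY = 160.04

1 CHF × 6.2153 = 6.2153 BRL
6.2153 BRL ÷ 0.038836 = 160.04 JPY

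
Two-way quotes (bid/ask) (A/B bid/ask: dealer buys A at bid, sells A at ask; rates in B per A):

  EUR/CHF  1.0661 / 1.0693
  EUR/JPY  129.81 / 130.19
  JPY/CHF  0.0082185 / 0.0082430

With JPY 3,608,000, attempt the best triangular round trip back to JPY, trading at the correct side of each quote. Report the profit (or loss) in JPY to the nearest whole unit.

Net result: JPY -8,289 (no profitable arbitrage after spreads)

Best loop JPY → CHF → EUR → JPY:
JPY 3,608,000 × 0.0082185 (sell JPY at bid) = CHF 29,652.35
CHF 29,652.35 ÷ 1.0693 (buy EUR at ask) = EUR 27,730.62
EUR 27,730.62 × 129.81 (sell EUR at bid) = JPY 3,599,711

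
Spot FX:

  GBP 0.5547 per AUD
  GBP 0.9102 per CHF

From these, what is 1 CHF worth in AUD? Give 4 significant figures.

CHF/AUD = 1.641

1 CHF × 0.9102 = 0.9102 GBP
0.9102 GBP ÷ 0.5547 = 1.64089 AUD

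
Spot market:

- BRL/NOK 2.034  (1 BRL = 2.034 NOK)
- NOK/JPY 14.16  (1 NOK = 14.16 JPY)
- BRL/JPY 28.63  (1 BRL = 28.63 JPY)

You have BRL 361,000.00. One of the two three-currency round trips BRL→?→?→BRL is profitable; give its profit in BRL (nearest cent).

Profitable loop is BRL → NOK → JPY → BRL:
BRL 361,000.00 × 2.034 = NOK 734,274.00
NOK 734,274.00 × 14.16 = JPY 10,397,320
JPY 10,397,320 ÷ 28.63 = BRL 363,161.71
Profit = BRL 363,161.71 − BRL 361,000.00

Profit: BRL 2,161.71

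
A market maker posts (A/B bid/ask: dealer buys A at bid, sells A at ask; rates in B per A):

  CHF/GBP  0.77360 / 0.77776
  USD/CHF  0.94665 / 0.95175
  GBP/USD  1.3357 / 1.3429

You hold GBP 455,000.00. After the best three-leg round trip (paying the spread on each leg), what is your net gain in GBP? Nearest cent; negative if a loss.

Best loop GBP → CHF → USD → GBP:
GBP 455,000.00 ÷ 0.77776 (buy CHF at ask) = CHF 585,013.37
CHF 585,013.37 ÷ 0.95175 (buy USD at ask) = USD 614,671.26
USD 614,671.26 ÷ 1.3429 (buy GBP at ask) = GBP 457,719.31

Net profit: GBP 2,719.31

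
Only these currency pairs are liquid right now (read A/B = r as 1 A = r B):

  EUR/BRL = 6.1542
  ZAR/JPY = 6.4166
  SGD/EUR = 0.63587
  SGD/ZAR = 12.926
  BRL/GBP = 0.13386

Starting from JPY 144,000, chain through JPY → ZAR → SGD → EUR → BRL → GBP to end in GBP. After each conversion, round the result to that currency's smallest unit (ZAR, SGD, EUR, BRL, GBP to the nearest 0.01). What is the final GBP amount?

GBP 909.46

JPY 144,000 ÷ 6.4166 = ZAR 22,441.79
ZAR 22,441.79 ÷ 12.926 = SGD 1,736.17
SGD 1,736.17 × 0.63587 = EUR 1,103.98
EUR 1,103.98 × 6.1542 = BRL 6,794.11
BRL 6,794.11 × 0.13386 = GBP 909.46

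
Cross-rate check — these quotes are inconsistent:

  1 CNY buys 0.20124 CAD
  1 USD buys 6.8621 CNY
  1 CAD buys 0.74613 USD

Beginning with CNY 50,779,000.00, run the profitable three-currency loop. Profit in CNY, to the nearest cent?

Profitable loop is CNY → CAD → USD → CNY:
CNY 50,779,000.00 × 0.20124 = CAD 10,218,765.96
CAD 10,218,765.96 × 0.74613 = USD 7,624,527.85
USD 7,624,527.85 × 6.8621 = CNY 52,320,272.53
Profit = CNY 52,320,272.53 − CNY 50,779,000.00

Profit: CNY 1,541,272.53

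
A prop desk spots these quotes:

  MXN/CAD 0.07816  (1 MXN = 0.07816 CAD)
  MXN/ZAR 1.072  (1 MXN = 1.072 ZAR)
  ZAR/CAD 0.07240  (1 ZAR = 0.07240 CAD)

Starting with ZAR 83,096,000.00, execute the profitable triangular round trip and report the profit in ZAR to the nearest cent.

Profitable loop is ZAR → MXN → CAD → ZAR:
ZAR 83,096,000.00 ÷ 1.072 = MXN 77,514,925.37
MXN 77,514,925.37 × 0.07816 = CAD 6,058,566.57
CAD 6,058,566.57 ÷ 0.07240 = ZAR 83,681,858.66
Profit = ZAR 83,681,858.66 − ZAR 83,096,000.00

Profit: ZAR 585,858.66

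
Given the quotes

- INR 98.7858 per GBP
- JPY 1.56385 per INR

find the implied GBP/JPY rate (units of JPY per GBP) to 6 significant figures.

1 GBP × 98.7858 = 98.7858 INR
98.7858 INR × 1.56385 = 154.486 JPY

GBP/JPY = 154.486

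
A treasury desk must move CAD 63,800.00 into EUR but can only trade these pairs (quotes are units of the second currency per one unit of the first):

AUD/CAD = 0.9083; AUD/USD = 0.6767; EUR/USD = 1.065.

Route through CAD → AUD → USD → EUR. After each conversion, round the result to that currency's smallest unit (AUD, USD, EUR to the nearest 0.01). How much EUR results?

EUR 44,631.14

CAD 63,800.00 ÷ 0.9083 = AUD 70,241.11
AUD 70,241.11 × 0.6767 = USD 47,532.16
USD 47,532.16 ÷ 1.065 = EUR 44,631.14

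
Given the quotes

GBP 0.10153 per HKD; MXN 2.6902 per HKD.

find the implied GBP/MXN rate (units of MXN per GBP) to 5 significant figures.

GBP/MXN = 26.497

1 GBP ÷ 0.10153 = 9.84931 HKD
9.84931 HKD × 2.6902 = 26.4966 MXN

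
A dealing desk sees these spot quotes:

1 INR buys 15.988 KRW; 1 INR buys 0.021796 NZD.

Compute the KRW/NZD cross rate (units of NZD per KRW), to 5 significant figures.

KRW/NZD = 0.0013633

1 KRW ÷ 15.988 = 0.0625469 INR
0.0625469 INR × 0.021796 = 0.00136327 NZD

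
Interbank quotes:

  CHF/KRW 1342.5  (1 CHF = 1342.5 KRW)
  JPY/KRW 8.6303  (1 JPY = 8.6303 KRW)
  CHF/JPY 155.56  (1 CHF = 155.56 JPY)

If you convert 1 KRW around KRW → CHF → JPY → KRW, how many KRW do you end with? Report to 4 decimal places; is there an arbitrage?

1.0000 (no arbitrage)

Around KRW → CHF → JPY → KRW: 1 ÷ 1342.5 × 155.56 × 8.6303 = 1.000022
Product ≈ 1 (deviation 0.002%, within rounding noise).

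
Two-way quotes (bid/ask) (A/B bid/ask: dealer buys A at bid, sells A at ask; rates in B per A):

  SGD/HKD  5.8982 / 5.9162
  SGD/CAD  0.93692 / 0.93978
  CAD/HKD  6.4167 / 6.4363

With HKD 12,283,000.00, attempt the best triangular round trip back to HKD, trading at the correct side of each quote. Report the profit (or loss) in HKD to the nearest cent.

Net profit: HKD 198,760.63

Best loop HKD → SGD → CAD → HKD:
HKD 12,283,000.00 ÷ 5.9162 (buy SGD at ask) = SGD 2,076,163.75
SGD 2,076,163.75 × 0.93692 (sell SGD at bid) = CAD 1,945,199.34
CAD 1,945,199.34 × 6.4167 (sell CAD at bid) = HKD 12,481,760.63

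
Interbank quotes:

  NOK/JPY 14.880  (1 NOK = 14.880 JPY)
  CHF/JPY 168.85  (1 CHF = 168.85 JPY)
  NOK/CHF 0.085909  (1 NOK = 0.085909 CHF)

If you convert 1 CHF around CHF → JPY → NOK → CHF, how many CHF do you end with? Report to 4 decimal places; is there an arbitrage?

0.9748 (arbitrage exists)

Around CHF → JPY → NOK → CHF: 1 × 168.85 ÷ 14.880 × 0.085909 = 0.974848
Product < 1; profitable direction is CHF → NOK → JPY → CHF.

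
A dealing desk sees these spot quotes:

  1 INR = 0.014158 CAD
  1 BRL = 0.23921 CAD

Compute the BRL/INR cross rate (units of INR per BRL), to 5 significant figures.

BRL/INR = 16.896

1 BRL × 0.23921 = 0.23921 CAD
0.23921 CAD ÷ 0.014158 = 16.8957 INR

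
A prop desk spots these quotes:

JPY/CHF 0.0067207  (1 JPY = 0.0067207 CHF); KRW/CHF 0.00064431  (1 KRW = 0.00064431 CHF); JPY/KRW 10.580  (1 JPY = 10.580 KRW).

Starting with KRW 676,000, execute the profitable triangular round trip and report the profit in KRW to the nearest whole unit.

Profit: KRW 9,666

Profitable loop is KRW → CHF → JPY → KRW:
KRW 676,000 × 0.00064431 = CHF 435.55
CHF 435.55 ÷ 0.0067207 = JPY 64,808
JPY 64,808 × 10.580 = KRW 685,666
Profit = KRW 685,666 − KRW 676,000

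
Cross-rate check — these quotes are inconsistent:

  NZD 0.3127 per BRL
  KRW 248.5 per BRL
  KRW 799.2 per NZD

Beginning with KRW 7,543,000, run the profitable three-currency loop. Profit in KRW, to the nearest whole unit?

Profit: KRW 42,794

Profitable loop is KRW → BRL → NZD → KRW:
KRW 7,543,000 ÷ 248.5 = BRL 30,354.12
BRL 30,354.12 × 0.3127 = NZD 9,491.73
NZD 9,491.73 × 799.2 = KRW 7,585,794
Profit = KRW 7,585,794 − KRW 7,543,000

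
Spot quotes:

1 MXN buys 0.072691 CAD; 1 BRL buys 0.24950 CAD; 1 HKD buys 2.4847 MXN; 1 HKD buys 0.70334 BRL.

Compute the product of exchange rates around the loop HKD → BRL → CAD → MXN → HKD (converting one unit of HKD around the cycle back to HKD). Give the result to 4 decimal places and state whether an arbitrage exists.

Around HKD → BRL → CAD → MXN → HKD: 1 × 0.70334 × 0.24950 ÷ 0.072691 ÷ 2.4847 = 0.971586
Product < 1; profitable direction is HKD → MXN → CAD → BRL → HKD.

0.9716 (arbitrage exists)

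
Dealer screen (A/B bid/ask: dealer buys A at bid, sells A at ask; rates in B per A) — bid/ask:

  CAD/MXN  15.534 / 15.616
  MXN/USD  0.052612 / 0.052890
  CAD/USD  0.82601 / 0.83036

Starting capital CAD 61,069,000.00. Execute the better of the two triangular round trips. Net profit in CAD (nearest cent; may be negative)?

Best loop CAD → USD → MXN → CAD:
CAD 61,069,000.00 × 0.82601 (sell CAD at bid) = USD 50,443,604.69
USD 50,443,604.69 ÷ 0.052890 (buy MXN at ask) = MXN 953,745,598.22
MXN 953,745,598.22 ÷ 15.616 (buy CAD at ask) = CAD 61,074,897.43

Net profit: CAD 5,897.43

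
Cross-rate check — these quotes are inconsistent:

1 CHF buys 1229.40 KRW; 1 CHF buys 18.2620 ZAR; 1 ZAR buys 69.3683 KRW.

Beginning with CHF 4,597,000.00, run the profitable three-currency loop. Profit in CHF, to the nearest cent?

Profitable loop is CHF → ZAR → KRW → CHF:
CHF 4,597,000.00 × 18.2620 = ZAR 83,950,414.00
ZAR 83,950,414.00 × 69.3683 = KRW 5,823,497,503
KRW 5,823,497,503 ÷ 1229.40 = CHF 4,736,861.48
Profit = CHF 4,736,861.48 − CHF 4,597,000.00

Profit: CHF 139,861.48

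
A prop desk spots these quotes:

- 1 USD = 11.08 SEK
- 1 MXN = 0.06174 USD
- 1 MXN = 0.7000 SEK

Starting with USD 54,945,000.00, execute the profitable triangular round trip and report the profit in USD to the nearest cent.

Profit: USD 1,278,753.04

Profitable loop is USD → MXN → SEK → USD:
USD 54,945,000.00 ÷ 0.06174 = MXN 889,941,690.96
MXN 889,941,690.96 × 0.7000 = SEK 622,959,183.67
SEK 622,959,183.67 ÷ 11.08 = USD 56,223,753.04
Profit = USD 56,223,753.04 − USD 54,945,000.00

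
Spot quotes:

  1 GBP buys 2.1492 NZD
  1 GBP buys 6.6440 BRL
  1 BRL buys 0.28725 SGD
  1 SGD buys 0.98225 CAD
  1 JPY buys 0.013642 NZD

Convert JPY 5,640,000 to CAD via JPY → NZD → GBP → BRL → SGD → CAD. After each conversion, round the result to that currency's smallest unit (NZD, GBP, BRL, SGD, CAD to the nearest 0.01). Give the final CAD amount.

JPY 5,640,000 × 0.013642 = NZD 76,940.88
NZD 76,940.88 ÷ 2.1492 = GBP 35,799.78
GBP 35,799.78 × 6.6440 = BRL 237,853.74
BRL 237,853.74 × 0.28725 = SGD 68,323.49
SGD 68,323.49 × 0.98225 = CAD 67,110.75

CAD 67,110.75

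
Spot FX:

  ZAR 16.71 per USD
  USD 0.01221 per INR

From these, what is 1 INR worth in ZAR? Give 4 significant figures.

1 INR × 0.01221 = 0.01221 USD
0.01221 USD × 16.71 = 0.204029 ZAR

INR/ZAR = 0.2040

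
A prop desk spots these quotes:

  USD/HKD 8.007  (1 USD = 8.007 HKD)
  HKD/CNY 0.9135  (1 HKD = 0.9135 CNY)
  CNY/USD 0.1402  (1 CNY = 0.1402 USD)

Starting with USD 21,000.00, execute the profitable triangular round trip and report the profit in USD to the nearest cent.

Profitable loop is USD → HKD → CNY → USD:
USD 21,000.00 × 8.007 = HKD 168,147.00
HKD 168,147.00 × 0.9135 = CNY 153,602.28
CNY 153,602.28 × 0.1402 = USD 21,535.04
Profit = USD 21,535.04 − USD 21,000.00

Profit: USD 535.04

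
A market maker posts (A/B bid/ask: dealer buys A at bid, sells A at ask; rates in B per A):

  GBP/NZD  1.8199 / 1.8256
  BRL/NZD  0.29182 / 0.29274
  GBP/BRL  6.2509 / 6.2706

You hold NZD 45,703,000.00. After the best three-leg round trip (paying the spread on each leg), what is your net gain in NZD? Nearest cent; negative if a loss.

Net result: NZD -36,609.51 (no profitable arbitrage after spreads)

Best loop NZD → GBP → BRL → NZD:
NZD 45,703,000.00 ÷ 1.8256 (buy GBP at ask) = GBP 25,034,509.20
GBP 25,034,509.20 × 6.2509 (sell GBP at bid) = BRL 156,488,213.57
BRL 156,488,213.57 × 0.29182 (sell BRL at bid) = NZD 45,666,390.49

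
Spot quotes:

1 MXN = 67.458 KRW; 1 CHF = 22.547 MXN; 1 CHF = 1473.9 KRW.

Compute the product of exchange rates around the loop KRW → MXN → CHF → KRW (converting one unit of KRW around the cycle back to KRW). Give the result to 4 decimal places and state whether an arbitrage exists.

Around KRW → MXN → CHF → KRW: 1 ÷ 67.458 ÷ 22.547 × 1473.9 = 0.969049
Product < 1; profitable direction is KRW → CHF → MXN → KRW.

0.9690 (arbitrage exists)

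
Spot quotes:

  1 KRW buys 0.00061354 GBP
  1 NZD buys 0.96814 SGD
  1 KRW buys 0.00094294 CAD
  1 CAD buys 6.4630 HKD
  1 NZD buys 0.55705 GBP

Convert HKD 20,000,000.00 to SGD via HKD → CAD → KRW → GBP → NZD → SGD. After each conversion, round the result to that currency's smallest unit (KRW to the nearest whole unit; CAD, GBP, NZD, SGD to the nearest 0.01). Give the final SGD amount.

SGD 3,499,440.77

HKD 20,000,000.00 ÷ 6.4630 = CAD 3,094,538.14
CAD 3,094,538.14 ÷ 0.00094294 = KRW 3,281,797,506
KRW 3,281,797,506 × 0.00061354 = GBP 2,013,514.04
GBP 2,013,514.04 ÷ 0.55705 = NZD 3,614,601.99
NZD 3,614,601.99 × 0.96814 = SGD 3,499,440.77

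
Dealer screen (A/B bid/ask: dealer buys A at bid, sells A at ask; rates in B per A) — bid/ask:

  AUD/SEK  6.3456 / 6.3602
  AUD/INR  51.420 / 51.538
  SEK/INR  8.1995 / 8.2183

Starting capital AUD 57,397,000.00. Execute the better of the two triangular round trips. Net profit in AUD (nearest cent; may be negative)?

Net profit: AUD 548,764.23

Best loop AUD → SEK → INR → AUD:
AUD 57,397,000.00 × 6.3456 (sell AUD at bid) = SEK 364,218,403.20
SEK 364,218,403.20 × 8.1995 (sell SEK at bid) = INR 2,986,408,797.04
INR 2,986,408,797.04 ÷ 51.538 (buy AUD at ask) = AUD 57,945,764.23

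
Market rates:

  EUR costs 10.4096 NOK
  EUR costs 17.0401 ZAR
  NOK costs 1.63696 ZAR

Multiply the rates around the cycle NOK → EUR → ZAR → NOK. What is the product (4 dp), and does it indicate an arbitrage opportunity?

1.0000 (no arbitrage)

Around NOK → EUR → ZAR → NOK: 1 ÷ 10.4096 × 17.0401 ÷ 1.63696 = 1.000000
Product ≈ 1 (deviation 0.000%, within rounding noise).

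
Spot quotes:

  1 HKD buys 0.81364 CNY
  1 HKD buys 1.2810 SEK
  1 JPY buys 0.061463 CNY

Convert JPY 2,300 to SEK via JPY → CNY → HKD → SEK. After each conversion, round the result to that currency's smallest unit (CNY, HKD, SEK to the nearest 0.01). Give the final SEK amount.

SEK 222.56

JPY 2,300 × 0.061463 = CNY 141.36
CNY 141.36 ÷ 0.81364 = HKD 173.74
HKD 173.74 × 1.2810 = SEK 222.56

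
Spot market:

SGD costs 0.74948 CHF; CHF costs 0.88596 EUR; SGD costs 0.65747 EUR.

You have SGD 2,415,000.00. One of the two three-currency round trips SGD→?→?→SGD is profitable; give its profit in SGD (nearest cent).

Profit: SGD 24,019.97

Profitable loop is SGD → CHF → EUR → SGD:
SGD 2,415,000.00 × 0.74948 = CHF 1,809,994.20
CHF 1,809,994.20 × 0.88596 = EUR 1,603,582.46
EUR 1,603,582.46 ÷ 0.65747 = SGD 2,439,019.97
Profit = SGD 2,439,019.97 − SGD 2,415,000.00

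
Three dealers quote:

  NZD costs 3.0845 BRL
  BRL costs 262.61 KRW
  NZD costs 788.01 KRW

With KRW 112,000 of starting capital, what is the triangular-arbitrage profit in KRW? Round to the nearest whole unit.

Profit: KRW 3,128

Profitable loop is KRW → NZD → BRL → KRW:
KRW 112,000 ÷ 788.01 = NZD 142.13
NZD 142.13 × 3.0845 = BRL 438.40
BRL 438.40 × 262.61 = KRW 115,128
Profit = KRW 115,128 − KRW 112,000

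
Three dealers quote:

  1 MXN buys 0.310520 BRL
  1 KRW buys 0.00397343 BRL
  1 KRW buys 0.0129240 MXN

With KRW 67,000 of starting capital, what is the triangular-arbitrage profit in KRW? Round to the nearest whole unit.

Profit: KRW 670

Profitable loop is KRW → MXN → BRL → KRW:
KRW 67,000 × 0.0129240 = MXN 865.91
MXN 865.91 × 0.310520 = BRL 268.88
BRL 268.88 ÷ 0.00397343 = KRW 67,670
Profit = KRW 67,670 − KRW 67,000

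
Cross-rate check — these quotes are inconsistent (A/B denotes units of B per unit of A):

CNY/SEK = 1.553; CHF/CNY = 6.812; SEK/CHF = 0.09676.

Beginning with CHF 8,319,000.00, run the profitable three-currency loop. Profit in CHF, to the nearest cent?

Profitable loop is CHF → CNY → SEK → CHF:
CHF 8,319,000.00 × 6.812 = CNY 56,669,028.00
CNY 56,669,028.00 × 1.553 = SEK 88,007,000.48
SEK 88,007,000.48 × 0.09676 = CHF 8,515,557.37
Profit = CHF 8,515,557.37 − CHF 8,319,000.00

Profit: CHF 196,557.37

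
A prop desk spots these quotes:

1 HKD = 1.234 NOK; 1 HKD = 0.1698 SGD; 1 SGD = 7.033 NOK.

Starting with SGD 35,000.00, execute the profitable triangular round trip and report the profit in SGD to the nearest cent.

Profitable loop is SGD → HKD → NOK → SGD:
SGD 35,000.00 ÷ 0.1698 = HKD 206,124.85
HKD 206,124.85 × 1.234 = NOK 254,358.07
NOK 254,358.07 ÷ 7.033 = SGD 36,166.37
Profit = SGD 36,166.37 − SGD 35,000.00

Profit: SGD 1,166.37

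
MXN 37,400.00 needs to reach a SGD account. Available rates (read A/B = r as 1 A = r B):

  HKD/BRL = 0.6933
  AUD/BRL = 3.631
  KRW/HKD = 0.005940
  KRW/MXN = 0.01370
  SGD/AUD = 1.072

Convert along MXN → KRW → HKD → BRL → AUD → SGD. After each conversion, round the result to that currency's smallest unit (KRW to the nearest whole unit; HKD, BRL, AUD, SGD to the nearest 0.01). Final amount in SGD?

SGD 2,888.26

MXN 37,400.00 ÷ 0.01370 = KRW 2,729,927
KRW 2,729,927 × 0.005940 = HKD 16,215.77
HKD 16,215.77 × 0.6933 = BRL 11,242.39
BRL 11,242.39 ÷ 3.631 = AUD 3,096.22
AUD 3,096.22 ÷ 1.072 = SGD 2,888.26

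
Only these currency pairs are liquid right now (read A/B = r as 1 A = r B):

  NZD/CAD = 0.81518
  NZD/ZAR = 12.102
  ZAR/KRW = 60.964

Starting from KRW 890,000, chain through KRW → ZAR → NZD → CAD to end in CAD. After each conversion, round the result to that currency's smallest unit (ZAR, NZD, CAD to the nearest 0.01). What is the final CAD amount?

CAD 983.36

KRW 890,000 ÷ 60.964 = ZAR 14,598.78
ZAR 14,598.78 ÷ 12.102 = NZD 1,206.31
NZD 1,206.31 × 0.81518 = CAD 983.36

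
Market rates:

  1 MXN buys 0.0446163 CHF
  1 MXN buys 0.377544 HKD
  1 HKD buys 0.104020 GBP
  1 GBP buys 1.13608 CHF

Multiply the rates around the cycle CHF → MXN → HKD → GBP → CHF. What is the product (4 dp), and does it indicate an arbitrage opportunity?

Around CHF → MXN → HKD → GBP → CHF: 1 ÷ 0.0446163 × 0.377544 × 0.104020 × 1.13608 = 1.000000
Product ≈ 1 (deviation 0.000%, within rounding noise).

1.0000 (no arbitrage)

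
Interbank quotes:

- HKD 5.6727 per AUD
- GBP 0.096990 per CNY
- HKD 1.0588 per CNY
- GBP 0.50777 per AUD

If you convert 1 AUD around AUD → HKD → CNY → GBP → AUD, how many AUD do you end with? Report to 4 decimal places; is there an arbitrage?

Around AUD → HKD → CNY → GBP → AUD: 1 × 5.6727 ÷ 1.0588 × 0.096990 ÷ 0.50777 = 1.023377
Product > 1; profitable direction is AUD → HKD → CNY → GBP → AUD.

1.0234 (arbitrage exists)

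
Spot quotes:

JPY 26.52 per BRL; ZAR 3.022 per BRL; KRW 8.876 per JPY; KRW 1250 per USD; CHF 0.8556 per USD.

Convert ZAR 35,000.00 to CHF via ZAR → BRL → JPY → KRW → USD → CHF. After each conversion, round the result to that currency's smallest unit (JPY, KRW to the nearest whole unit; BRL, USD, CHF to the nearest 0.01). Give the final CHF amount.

CHF 1,866.06

ZAR 35,000.00 ÷ 3.022 = BRL 11,581.73
BRL 11,581.73 × 26.52 = JPY 307,147
JPY 307,147 × 8.876 = KRW 2,726,237
KRW 2,726,237 ÷ 1250 = USD 2,180.99
USD 2,180.99 × 0.8556 = CHF 1,866.06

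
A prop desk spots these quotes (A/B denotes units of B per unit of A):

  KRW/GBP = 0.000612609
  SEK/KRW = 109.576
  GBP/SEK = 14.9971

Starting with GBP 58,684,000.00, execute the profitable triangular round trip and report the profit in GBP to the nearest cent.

Profit: GBP 394,003.66

Profitable loop is GBP → SEK → KRW → GBP:
GBP 58,684,000.00 × 14.9971 = SEK 880,089,816.40
SEK 880,089,816.40 × 109.576 = KRW 96,436,721,722
KRW 96,436,721,722 × 0.000612609 = GBP 59,078,003.66
Profit = GBP 59,078,003.66 − GBP 58,684,000.00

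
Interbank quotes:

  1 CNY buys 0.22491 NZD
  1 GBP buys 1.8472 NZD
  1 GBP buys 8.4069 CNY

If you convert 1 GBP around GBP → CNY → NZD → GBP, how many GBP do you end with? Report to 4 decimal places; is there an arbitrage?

1.0236 (arbitrage exists)

Around GBP → CNY → NZD → GBP: 1 × 8.4069 × 0.22491 ÷ 1.8472 = 1.023601
Product > 1; profitable direction is GBP → CNY → NZD → GBP.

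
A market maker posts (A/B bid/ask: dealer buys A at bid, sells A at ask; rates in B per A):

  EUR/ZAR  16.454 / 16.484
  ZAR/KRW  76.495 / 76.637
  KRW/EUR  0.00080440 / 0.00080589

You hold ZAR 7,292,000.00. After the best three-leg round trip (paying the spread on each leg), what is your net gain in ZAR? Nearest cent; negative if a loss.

Net profit: ZAR 90,836.72

Best loop ZAR → KRW → EUR → ZAR:
ZAR 7,292,000.00 × 76.495 (sell ZAR at bid) = KRW 557,801,540
KRW 557,801,540 × 0.00080440 (sell KRW at bid) = EUR 448,695.56
EUR 448,695.56 × 16.454 (sell EUR at bid) = ZAR 7,382,836.72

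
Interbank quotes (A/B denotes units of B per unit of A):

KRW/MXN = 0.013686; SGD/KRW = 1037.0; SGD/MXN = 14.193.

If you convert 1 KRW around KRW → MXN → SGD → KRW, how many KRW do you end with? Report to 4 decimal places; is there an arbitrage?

Around KRW → MXN → SGD → KRW: 1 × 0.013686 ÷ 14.193 × 1037.0 = 0.999956
Product ≈ 1 (deviation 0.004%, within rounding noise).

1.0000 (no arbitrage)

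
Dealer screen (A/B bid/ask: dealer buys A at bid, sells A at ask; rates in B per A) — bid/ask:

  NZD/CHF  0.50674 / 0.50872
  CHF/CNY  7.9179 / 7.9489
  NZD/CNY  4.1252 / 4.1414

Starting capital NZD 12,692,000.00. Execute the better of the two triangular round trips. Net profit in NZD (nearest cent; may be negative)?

Best loop NZD → CNY → CHF → NZD:
NZD 12,692,000.00 × 4.1252 (sell NZD at bid) = CNY 52,357,038.40
CNY 52,357,038.40 ÷ 7.9489 (buy CHF at ask) = CHF 6,586,702.36
CHF 6,586,702.36 ÷ 0.50872 (buy NZD at ask) = NZD 12,947,598.60

Net profit: NZD 255,598.60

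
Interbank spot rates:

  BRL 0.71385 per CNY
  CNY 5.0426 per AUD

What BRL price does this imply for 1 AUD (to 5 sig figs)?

1 AUD × 5.0426 = 5.0426 CNY
5.0426 CNY × 0.71385 = 3.59966 BRL

AUD/BRL = 3.5997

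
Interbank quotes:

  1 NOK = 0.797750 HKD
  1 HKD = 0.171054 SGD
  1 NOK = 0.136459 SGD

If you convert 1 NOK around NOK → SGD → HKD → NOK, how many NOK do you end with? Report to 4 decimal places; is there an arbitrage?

1.0000 (no arbitrage)

Around NOK → SGD → HKD → NOK: 1 × 0.136459 ÷ 0.171054 ÷ 0.797750 = 1.000005
Product ≈ 1 (deviation 0.000%, within rounding noise).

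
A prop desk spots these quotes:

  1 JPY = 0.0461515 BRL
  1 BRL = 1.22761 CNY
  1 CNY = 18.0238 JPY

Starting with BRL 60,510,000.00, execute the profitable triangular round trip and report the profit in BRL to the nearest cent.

Profitable loop is BRL → CNY → JPY → BRL:
BRL 60,510,000.00 × 1.22761 = CNY 74,282,681.10
CNY 74,282,681.10 × 18.0238 = JPY 1,338,856,188
JPY 1,338,856,188 × 0.0461515 = BRL 61,790,221.34
Profit = BRL 61,790,221.34 − BRL 60,510,000.00

Profit: BRL 1,280,221.34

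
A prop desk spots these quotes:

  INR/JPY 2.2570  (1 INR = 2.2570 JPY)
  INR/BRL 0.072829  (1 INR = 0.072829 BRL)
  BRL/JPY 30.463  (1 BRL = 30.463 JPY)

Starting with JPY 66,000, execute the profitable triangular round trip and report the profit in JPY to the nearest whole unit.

Profit: JPY 1,143

Profitable loop is JPY → BRL → INR → JPY:
JPY 66,000 ÷ 30.463 = BRL 2,166.56
BRL 2,166.56 ÷ 0.072829 = INR 29,748.63
INR 29,748.63 × 2.2570 = JPY 67,143
Profit = JPY 67,143 − JPY 66,000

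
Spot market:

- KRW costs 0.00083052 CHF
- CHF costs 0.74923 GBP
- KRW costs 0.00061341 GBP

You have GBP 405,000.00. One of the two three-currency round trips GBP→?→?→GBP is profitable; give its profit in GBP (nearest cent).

Profit: GBP 5,836.88

Profitable loop is GBP → KRW → CHF → GBP:
GBP 405,000.00 ÷ 0.00061341 = KRW 660,243,557
KRW 660,243,557 × 0.00083052 = CHF 548,345.48
CHF 548,345.48 × 0.74923 = GBP 410,836.88
Profit = GBP 410,836.88 − GBP 405,000.00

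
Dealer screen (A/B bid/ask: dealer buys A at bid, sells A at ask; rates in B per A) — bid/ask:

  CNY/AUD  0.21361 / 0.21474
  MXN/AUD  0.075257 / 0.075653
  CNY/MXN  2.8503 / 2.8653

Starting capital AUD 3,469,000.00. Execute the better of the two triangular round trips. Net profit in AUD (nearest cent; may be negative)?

Net result: AUD -3,795.85 (no profitable arbitrage after spreads)

Best loop AUD → CNY → MXN → AUD:
AUD 3,469,000.00 ÷ 0.21474 (buy CNY at ask) = CNY 16,154,419.30
CNY 16,154,419.30 × 2.8503 (sell CNY at bid) = MXN 46,044,941.32
MXN 46,044,941.32 × 0.075257 (sell MXN at bid) = AUD 3,465,204.15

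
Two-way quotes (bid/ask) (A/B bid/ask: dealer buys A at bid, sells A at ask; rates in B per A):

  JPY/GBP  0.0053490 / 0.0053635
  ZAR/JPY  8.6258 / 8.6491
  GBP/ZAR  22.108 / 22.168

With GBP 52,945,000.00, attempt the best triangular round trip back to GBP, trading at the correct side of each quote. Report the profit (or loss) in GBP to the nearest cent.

Best loop GBP → ZAR → JPY → GBP:
GBP 52,945,000.00 × 22.108 (sell GBP at bid) = ZAR 1,170,508,060.00
ZAR 1,170,508,060.00 × 8.6258 (sell ZAR at bid) = JPY 10,096,568,424
JPY 10,096,568,424 × 0.0053490 (sell JPY at bid) = GBP 54,006,544.50

Net profit: GBP 1,061,544.50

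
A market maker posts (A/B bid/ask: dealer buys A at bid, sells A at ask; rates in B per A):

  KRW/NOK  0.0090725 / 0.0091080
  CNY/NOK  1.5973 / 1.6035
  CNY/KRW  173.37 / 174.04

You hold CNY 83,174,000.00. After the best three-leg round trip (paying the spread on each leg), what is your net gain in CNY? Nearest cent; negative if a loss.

Best loop CNY → NOK → KRW → CNY:
CNY 83,174,000.00 × 1.5973 (sell CNY at bid) = NOK 132,853,830.20
NOK 132,853,830.20 ÷ 0.0091080 (buy KRW at ask) = KRW 14,586,498,704
KRW 14,586,498,704 ÷ 174.04 (buy CNY at ask) = CNY 83,811,185.39

Net profit: CNY 637,185.39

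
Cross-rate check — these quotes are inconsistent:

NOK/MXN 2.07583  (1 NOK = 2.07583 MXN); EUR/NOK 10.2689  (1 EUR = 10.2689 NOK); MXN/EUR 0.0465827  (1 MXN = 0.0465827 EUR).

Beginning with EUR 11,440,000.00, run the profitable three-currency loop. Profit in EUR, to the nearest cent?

Profitable loop is EUR → MXN → NOK → EUR:
EUR 11,440,000.00 ÷ 0.0465827 = MXN 245,584,734.25
MXN 245,584,734.25 ÷ 2.07583 = NOK 118,306,766.09
NOK 118,306,766.09 ÷ 10.2689 = EUR 11,520,880.14
Profit = EUR 11,520,880.14 − EUR 11,440,000.00

Profit: EUR 80,880.14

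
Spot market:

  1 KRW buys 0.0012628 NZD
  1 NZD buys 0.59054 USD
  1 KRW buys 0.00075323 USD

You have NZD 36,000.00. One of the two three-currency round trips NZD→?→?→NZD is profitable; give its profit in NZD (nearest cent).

Profitable loop is NZD → KRW → USD → NZD:
NZD 36,000.00 ÷ 0.0012628 = KRW 28,508,077
KRW 28,508,077 × 0.00075323 = USD 21,473.14
USD 21,473.14 ÷ 0.59054 = NZD 36,361.87
Profit = NZD 36,361.87 − NZD 36,000.00

Profit: NZD 361.87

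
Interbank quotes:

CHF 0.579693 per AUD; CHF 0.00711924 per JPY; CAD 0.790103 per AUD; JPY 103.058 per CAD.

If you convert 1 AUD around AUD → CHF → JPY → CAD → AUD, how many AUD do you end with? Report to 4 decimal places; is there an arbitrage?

Around AUD → CHF → JPY → CAD → AUD: 1 × 0.579693 ÷ 0.00711924 ÷ 103.058 ÷ 0.790103 = 0.999998
Product ≈ 1 (deviation 0.000%, within rounding noise).

1.0000 (no arbitrage)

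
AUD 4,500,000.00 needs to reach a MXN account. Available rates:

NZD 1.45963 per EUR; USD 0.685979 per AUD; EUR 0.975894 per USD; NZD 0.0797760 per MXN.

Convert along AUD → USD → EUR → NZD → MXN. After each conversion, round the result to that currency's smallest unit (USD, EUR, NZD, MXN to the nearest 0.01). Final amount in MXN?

MXN 55,118,387.99

AUD 4,500,000.00 × 0.685979 = USD 3,086,905.50
USD 3,086,905.50 × 0.975894 = EUR 3,012,492.56
EUR 3,012,492.56 × 1.45963 = NZD 4,397,124.52
NZD 4,397,124.52 ÷ 0.0797760 = MXN 55,118,387.99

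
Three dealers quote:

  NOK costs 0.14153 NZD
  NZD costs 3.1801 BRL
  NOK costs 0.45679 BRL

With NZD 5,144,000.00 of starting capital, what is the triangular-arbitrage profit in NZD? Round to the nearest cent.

Profitable loop is NZD → NOK → BRL → NZD:
NZD 5,144,000.00 ÷ 0.14153 = NOK 36,345,651.10
NOK 36,345,651.10 × 0.45679 = BRL 16,602,329.97
BRL 16,602,329.97 ÷ 3.1801 = NZD 5,220,694.31
Profit = NZD 5,220,694.31 − NZD 5,144,000.00

Profit: NZD 76,694.31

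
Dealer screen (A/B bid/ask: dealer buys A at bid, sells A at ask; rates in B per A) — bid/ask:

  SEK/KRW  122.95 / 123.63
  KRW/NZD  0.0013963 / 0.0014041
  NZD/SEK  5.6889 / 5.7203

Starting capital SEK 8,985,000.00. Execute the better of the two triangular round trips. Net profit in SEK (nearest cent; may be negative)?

Best loop SEK → NZD → KRW → SEK:
SEK 8,985,000.00 ÷ 5.7203 (buy NZD at ask) = NZD 1,570,721.82
NZD 1,570,721.82 ÷ 0.0014041 (buy KRW at ask) = KRW 1,118,668,054
KRW 1,118,668,054 ÷ 123.63 (buy SEK at ask) = SEK 9,048,516.17

Net profit: SEK 63,516.17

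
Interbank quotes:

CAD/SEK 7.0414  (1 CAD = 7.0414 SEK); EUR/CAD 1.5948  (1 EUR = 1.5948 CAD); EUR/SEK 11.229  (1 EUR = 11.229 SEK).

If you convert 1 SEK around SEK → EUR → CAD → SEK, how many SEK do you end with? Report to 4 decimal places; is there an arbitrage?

Around SEK → EUR → CAD → SEK: 1 ÷ 11.229 × 1.5948 × 7.0414 = 1.000056
Product ≈ 1 (deviation 0.006%, within rounding noise).

1.0001 (no arbitrage)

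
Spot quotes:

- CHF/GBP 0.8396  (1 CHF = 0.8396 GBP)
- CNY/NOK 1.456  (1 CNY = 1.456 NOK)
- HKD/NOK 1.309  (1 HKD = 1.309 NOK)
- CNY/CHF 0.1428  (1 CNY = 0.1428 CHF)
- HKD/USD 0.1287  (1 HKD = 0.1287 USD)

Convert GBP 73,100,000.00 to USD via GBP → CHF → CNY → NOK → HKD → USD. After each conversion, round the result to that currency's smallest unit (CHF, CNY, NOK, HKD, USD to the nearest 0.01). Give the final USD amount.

GBP 73,100,000.00 ÷ 0.8396 = CHF 87,065,269.18
CHF 87,065,269.18 ÷ 0.1428 = CNY 609,700,764.57
CNY 609,700,764.57 × 1.456 = NOK 887,724,313.21
NOK 887,724,313.21 ÷ 1.309 = HKD 678,169,834.39
HKD 678,169,834.39 × 0.1287 = USD 87,280,457.69

USD 87,280,457.69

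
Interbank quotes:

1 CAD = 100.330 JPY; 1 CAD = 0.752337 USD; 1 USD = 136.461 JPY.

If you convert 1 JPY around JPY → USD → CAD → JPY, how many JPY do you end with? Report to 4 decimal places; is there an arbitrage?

0.9773 (arbitrage exists)

Around JPY → USD → CAD → JPY: 1 ÷ 136.461 ÷ 0.752337 × 100.330 = 0.977259
Product < 1; profitable direction is JPY → CAD → USD → JPY.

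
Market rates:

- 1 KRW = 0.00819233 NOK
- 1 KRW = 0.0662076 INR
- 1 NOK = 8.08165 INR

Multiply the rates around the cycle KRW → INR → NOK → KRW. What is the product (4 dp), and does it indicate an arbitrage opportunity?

1.0000 (no arbitrage)

Around KRW → INR → NOK → KRW: 1 × 0.0662076 ÷ 8.08165 ÷ 0.00819233 = 1.000001
Product ≈ 1 (deviation 0.000%, within rounding noise).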